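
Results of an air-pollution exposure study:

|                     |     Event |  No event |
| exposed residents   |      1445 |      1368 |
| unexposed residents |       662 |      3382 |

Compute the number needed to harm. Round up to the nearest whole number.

3

risk, exposed residents = 1445/2813 = 0.513686
risk, unexposed residents = 662/4044 = 0.163699
absolute risk difference = 0.349987
1 / 0.349987 = 2.857 → round up → 3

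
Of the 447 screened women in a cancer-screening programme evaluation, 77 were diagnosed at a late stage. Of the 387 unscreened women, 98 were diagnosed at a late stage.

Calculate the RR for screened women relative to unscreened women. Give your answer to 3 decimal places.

RR ≈ 0.680

risk, screened women = 77/447 = 0.1723
risk, unscreened women = 98/387 = 0.2532
RR = 0.1723 / 0.2532 = 0.680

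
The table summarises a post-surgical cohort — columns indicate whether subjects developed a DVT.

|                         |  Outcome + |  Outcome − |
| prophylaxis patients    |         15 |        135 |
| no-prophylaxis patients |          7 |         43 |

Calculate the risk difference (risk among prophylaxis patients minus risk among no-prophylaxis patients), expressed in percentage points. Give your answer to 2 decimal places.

risk, prophylaxis patients = 15/150 = 0.1000
risk, no-prophylaxis patients = 7/50 = 0.1400
risk difference = 0.1000 − 0.1400 = -0.0400 → -4.00 percentage points

RD ≈ -4.00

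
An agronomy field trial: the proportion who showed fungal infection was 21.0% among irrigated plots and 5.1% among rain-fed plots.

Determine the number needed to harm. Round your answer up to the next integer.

absolute risk difference = 0.159000
1 / 0.159000 = 6.289 → round up → 7

NNH: 7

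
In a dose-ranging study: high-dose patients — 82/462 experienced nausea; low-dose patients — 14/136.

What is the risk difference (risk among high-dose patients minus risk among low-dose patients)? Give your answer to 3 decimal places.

0.075

risk, high-dose patients = 82/462 = 0.1775
risk, low-dose patients = 14/136 = 0.1029
risk difference = 0.1775 − 0.1029 = 0.075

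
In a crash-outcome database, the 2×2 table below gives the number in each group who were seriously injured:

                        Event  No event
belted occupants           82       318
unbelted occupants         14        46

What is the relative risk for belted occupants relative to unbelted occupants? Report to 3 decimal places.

0.879

risk, belted occupants = 82/400 = 0.2050
risk, unbelted occupants = 14/60 = 0.2333
RR = 0.2050 / 0.2333 = 0.879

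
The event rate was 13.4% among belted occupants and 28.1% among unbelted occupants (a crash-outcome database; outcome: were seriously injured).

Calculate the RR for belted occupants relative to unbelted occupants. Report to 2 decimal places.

RR = 0.1340 / 0.2810 = 0.48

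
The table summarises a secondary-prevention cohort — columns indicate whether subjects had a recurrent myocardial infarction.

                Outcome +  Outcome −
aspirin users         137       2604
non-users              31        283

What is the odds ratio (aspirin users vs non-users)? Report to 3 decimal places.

OR = (137 × 283) / (2604 × 31) = 38771/80724 ≈ 0.480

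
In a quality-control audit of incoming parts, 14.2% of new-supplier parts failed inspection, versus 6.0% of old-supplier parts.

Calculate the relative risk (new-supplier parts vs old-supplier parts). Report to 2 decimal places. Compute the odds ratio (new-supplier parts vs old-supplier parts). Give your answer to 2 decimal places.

RR = 2.37; OR = 2.59

RR = 0.1420 / 0.0600 = 2.37
odds, new-supplier parts = 0.1420/0.8580 = 0.1655
odds, old-supplier parts = 0.0600/0.9400 = 0.0638
OR = 0.1655 / 0.0638 = 2.59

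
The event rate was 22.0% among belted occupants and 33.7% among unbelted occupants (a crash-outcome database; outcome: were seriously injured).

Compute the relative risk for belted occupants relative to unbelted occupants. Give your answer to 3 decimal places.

RR = 0.2200 / 0.3370 = 0.653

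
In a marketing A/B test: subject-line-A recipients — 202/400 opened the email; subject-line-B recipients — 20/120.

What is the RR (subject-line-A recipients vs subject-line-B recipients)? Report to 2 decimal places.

3.03

risk, subject-line-A recipients = 202/400 = 0.5050
risk, subject-line-B recipients = 20/120 = 0.1667
RR = 0.5050 / 0.1667 = 3.03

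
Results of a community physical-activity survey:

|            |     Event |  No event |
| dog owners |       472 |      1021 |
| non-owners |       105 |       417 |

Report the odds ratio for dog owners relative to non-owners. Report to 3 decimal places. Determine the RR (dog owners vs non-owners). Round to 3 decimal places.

OR = 1.836; RR = 1.572

OR = (472 × 417) / (1021 × 105) = 196824/107205 ≈ 1.836
risk, dog owners = 472/1493 = 0.3161
risk, non-owners = 105/522 = 0.2011
RR = 0.3161 / 0.2011 = 1.572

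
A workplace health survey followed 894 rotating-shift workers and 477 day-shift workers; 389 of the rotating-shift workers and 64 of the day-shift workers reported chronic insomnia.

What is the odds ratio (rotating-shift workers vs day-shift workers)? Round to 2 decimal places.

OR = (389 × 413) / (505 × 64) = 160657/32320 ≈ 4.97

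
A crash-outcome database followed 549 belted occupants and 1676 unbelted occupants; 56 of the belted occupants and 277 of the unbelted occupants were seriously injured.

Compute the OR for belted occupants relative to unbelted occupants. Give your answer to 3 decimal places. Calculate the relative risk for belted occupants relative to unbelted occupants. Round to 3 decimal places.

odds, belted occupants = 56/493 = 0.1136
odds, unbelted occupants = 277/1399 = 0.1980
OR = 0.1136 / 0.1980 = 0.574
risk, belted occupants = 56/549 = 0.1020
risk, unbelted occupants = 277/1676 = 0.1653
RR = 0.1020 / 0.1653 = 0.617

OR = 0.574; RR = 0.617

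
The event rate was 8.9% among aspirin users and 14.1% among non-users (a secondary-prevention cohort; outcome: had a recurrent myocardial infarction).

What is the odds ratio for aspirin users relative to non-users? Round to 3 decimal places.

odds, aspirin users = 0.0890/0.9110 = 0.0977
odds, non-users = 0.1410/0.8590 = 0.1641
OR = 0.0977 / 0.1641 = 0.595

OR: 0.595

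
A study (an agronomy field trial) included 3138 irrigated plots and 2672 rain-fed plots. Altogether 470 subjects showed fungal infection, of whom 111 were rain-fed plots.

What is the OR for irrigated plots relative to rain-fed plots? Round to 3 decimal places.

OR ≈ 2.981

irrigated plots with the outcome: 470 − 111 = 359
irrigated plots without the outcome: 3138 − 359 = 2779
rain-fed plots without the outcome: 2672 − 111 = 2561
OR = (359 × 2561) / (2779 × 111) = 919399/308469 ≈ 2.981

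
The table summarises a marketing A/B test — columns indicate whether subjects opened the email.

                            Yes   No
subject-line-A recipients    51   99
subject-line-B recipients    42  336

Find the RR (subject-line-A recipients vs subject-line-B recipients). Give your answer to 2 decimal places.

risk, subject-line-A recipients = 51/150 = 0.3400
risk, subject-line-B recipients = 42/378 = 0.1111
RR = 0.3400 / 0.1111 = 3.06

3.06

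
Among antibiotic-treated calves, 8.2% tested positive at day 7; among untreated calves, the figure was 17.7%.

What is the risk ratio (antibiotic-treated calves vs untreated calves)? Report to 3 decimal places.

RR = 0.0820 / 0.1770 = 0.463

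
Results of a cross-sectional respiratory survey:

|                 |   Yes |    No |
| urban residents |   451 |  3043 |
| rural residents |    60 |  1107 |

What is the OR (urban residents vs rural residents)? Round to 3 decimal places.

OR = (451 × 1107) / (3043 × 60) = 499257/182580 ≈ 2.734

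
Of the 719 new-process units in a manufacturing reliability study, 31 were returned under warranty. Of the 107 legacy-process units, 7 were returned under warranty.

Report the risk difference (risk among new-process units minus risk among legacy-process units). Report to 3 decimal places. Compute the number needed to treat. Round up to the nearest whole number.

risk, new-process units = 31/719 = 0.04312
risk, legacy-process units = 7/107 = 0.06542
risk difference = 0.04312 − 0.06542 = -0.022
absolute risk difference = 0.022305
1 / 0.022305 = 44.833 → round up → 45

RD = -0.022; NNT = 45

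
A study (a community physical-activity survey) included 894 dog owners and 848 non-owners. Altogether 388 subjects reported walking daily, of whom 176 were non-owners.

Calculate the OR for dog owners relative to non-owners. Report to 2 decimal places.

OR ≈ 1.19

dog owners with the outcome: 388 − 176 = 212
dog owners without the outcome: 894 − 212 = 682
non-owners without the outcome: 848 − 176 = 672
OR = (212 × 672) / (682 × 176) = 142464/120032 ≈ 1.19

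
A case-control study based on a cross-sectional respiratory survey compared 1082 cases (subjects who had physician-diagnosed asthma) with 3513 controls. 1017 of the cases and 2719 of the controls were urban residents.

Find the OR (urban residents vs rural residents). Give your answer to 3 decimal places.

OR = (1017 × 794) / (2719 × 65) = 807498/176735 ≈ 4.569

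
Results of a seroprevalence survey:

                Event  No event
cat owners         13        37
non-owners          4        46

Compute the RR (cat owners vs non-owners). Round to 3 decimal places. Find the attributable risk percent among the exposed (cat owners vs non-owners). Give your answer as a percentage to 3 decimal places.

RR = 3.250; AR% = 69.231%

risk, cat owners = 13/50 = 0.2600
risk, non-owners = 4/50 = 0.0800
RR = 0.2600 / 0.0800 = 3.250
AR% = (0.2600 − 0.0800) / 0.2600 = 0.6923 → 69.231%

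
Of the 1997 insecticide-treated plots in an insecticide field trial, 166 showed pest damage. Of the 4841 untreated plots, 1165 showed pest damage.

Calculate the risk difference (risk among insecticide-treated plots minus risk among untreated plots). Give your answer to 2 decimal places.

risk, insecticide-treated plots = 166/1997 = 0.0831
risk, untreated plots = 1165/4841 = 0.2407
risk difference = 0.0831 − 0.2407 = -0.16

RD ≈ -0.16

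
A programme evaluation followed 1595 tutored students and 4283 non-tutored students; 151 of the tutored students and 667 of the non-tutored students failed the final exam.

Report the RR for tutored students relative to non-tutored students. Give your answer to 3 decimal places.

risk, tutored students = 151/1595 = 0.0947
risk, non-tutored students = 667/4283 = 0.1557
RR = 0.0947 / 0.1557 = 0.608

RR ≈ 0.608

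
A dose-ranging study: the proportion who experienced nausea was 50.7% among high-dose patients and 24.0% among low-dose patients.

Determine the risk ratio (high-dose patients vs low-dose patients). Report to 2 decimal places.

RR = 0.5070 / 0.2400 = 2.11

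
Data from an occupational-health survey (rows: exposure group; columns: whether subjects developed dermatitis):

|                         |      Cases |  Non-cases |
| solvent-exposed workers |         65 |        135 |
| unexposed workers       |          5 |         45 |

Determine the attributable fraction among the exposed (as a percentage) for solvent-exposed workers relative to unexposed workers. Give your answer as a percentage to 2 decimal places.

risk, solvent-exposed workers = 65/200 = 0.3250
risk, unexposed workers = 5/50 = 0.1000
AR% = (0.3250 − 0.1000) / 0.3250 = 0.6923 → 69.23%

69.23%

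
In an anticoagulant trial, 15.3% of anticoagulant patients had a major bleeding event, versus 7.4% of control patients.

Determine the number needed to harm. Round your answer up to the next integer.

absolute risk difference = 0.079000
1 / 0.079000 = 12.658 → round up → 13

NNH: 13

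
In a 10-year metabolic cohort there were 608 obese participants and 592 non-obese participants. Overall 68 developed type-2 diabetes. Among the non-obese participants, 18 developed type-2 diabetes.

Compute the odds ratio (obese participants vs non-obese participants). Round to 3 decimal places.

obese participants with the outcome: 68 − 18 = 50
obese participants without the outcome: 608 − 50 = 558
non-obese participants without the outcome: 592 − 18 = 574
odds, obese participants = 50/558 = 0.08961
odds, non-obese participants = 18/574 = 0.03136
OR = 0.08961 / 0.03136 = 2.857

OR = 2.857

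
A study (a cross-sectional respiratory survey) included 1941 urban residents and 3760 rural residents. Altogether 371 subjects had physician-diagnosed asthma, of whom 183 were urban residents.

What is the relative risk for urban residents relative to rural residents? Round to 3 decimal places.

urban residents without the outcome: 1941 − 183 = 1758
rural residents with the outcome: 371 − 183 = 188
rural residents without the outcome: 3760 − 188 = 3572
risk, urban residents = 183/1941 = 0.0943
risk, rural residents = 188/3760 = 0.0500
RR = 0.0943 / 0.0500 = 1.886

RR = 1.886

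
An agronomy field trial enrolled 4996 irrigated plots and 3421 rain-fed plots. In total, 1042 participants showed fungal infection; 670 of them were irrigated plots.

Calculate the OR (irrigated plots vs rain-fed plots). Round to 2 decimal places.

1.27

irrigated plots without the outcome: 4996 − 670 = 4326
rain-fed plots with the outcome: 1042 − 670 = 372
rain-fed plots without the outcome: 3421 − 372 = 3049
OR = (670 × 3049) / (4326 × 372) = 2042830/1609272 ≈ 1.27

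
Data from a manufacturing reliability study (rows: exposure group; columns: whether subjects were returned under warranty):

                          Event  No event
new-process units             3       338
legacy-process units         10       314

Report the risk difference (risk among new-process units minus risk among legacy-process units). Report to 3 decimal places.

risk, new-process units = 3/341 = 0.00880
risk, legacy-process units = 10/324 = 0.03086
risk difference = 0.00880 − 0.03086 = -0.022

-0.022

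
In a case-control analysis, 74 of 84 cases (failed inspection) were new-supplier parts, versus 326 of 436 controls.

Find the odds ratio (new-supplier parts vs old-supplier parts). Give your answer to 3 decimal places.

odds, new-supplier parts = 74/326 = 0.2270
odds, old-supplier parts = 10/110 = 0.0909
OR = 0.2270 / 0.0909 = 2.497

OR ≈ 2.497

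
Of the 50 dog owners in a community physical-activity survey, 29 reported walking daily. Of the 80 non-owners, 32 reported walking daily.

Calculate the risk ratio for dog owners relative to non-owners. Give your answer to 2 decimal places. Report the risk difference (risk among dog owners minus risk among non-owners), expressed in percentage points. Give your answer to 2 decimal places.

risk, dog owners = 29/50 = 0.5800
risk, non-owners = 32/80 = 0.4000
RR = 0.5800 / 0.4000 = 1.45
risk difference = 0.5800 − 0.4000 = 0.1800 → 18.00 percentage points

RR = 1.45; RD = 18.00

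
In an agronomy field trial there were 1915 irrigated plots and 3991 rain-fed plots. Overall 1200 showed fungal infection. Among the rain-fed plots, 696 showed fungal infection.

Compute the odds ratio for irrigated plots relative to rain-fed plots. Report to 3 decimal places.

irrigated plots with the outcome: 1200 − 696 = 504
irrigated plots without the outcome: 1915 − 504 = 1411
rain-fed plots without the outcome: 3991 − 696 = 3295
odds, irrigated plots = 504/1411 = 0.3572
odds, rain-fed plots = 696/3295 = 0.2112
OR = 0.3572 / 0.2112 = 1.691

1.691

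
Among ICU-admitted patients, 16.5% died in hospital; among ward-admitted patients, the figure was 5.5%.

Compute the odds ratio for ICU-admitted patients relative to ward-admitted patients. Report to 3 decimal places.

odds, ICU-admitted patients = 0.1650/0.8350 = 0.1976
odds, ward-admitted patients = 0.0550/0.9450 = 0.0582
OR = 0.1976 / 0.0582 = 3.395

3.395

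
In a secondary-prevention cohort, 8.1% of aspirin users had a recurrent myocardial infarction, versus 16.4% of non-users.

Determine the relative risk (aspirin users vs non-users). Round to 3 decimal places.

RR = 0.0810 / 0.1640 = 0.494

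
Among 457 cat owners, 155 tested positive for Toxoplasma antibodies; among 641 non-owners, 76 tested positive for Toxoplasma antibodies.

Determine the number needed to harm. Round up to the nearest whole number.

risk, cat owners = 155/457 = 0.339168
risk, non-owners = 76/641 = 0.118565
absolute risk difference = 0.220604
1 / 0.220604 = 4.533 → round up → 5

5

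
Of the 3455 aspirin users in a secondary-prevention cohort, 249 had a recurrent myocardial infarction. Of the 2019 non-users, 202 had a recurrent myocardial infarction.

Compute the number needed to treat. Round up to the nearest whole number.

36

risk, aspirin users = 249/3455 = 0.072069
risk, non-users = 202/2019 = 0.100050
absolute risk difference = 0.027980
1 / 0.027980 = 35.740 → round up → 36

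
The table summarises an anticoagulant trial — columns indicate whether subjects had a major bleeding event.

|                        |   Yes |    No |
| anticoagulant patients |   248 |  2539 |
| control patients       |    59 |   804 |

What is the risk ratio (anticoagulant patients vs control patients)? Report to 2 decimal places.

1.30

risk, anticoagulant patients = 248/2787 = 0.0890
risk, control patients = 59/863 = 0.0684
RR = 0.0890 / 0.0684 = 1.30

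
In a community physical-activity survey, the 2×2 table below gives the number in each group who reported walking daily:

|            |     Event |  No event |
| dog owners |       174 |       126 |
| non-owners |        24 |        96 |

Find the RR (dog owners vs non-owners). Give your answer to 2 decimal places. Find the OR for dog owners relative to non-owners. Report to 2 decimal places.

RR = 2.90; OR = 5.52

risk, dog owners = 174/300 = 0.5800
risk, non-owners = 24/120 = 0.2000
RR = 0.5800 / 0.2000 = 2.90
odds, dog owners = 174/126 = 1.3810
odds, non-owners = 24/96 = 0.2500
OR = 1.3810 / 0.2500 = 5.52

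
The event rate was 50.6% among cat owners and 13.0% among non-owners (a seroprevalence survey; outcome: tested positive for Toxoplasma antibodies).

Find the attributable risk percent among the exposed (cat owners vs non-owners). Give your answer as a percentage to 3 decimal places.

AR% = (0.5060 − 0.1300) / 0.5060 = 0.7431 → 74.308%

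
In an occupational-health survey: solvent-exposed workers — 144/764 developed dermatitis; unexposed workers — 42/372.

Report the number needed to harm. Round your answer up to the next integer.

risk, solvent-exposed workers = 144/764 = 0.188482
risk, unexposed workers = 42/372 = 0.112903
absolute risk difference = 0.075578
1 / 0.075578 = 13.231 → round up → 14

NNH: 14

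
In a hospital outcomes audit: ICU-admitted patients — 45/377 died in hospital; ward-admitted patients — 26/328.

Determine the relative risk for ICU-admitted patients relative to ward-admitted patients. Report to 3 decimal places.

1.506

risk, ICU-admitted patients = 45/377 = 0.1194
risk, ward-admitted patients = 26/328 = 0.0793
RR = 0.1194 / 0.0793 = 1.506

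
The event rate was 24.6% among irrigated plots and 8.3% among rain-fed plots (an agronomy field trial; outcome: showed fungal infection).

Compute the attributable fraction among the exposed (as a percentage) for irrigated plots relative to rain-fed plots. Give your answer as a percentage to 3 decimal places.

AR% = (0.2460 − 0.0830) / 0.2460 = 0.6626 → 66.260%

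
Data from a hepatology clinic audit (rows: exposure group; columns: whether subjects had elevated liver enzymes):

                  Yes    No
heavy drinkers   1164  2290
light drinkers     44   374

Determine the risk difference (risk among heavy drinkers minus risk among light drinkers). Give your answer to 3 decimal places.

risk, heavy drinkers = 1164/3454 = 0.3370
risk, light drinkers = 44/418 = 0.1053
risk difference = 0.3370 − 0.1053 = 0.232

RD = 0.232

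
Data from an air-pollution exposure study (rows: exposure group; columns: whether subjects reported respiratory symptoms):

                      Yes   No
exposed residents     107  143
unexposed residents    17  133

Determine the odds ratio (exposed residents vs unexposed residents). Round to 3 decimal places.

OR = (107 × 133) / (143 × 17) = 14231/2431 ≈ 5.854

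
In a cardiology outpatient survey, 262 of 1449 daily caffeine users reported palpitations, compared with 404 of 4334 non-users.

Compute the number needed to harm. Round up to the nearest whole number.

NNH ≈ 12

risk, daily caffeine users = 262/1449 = 0.180814
risk, non-users = 404/4334 = 0.093216
absolute risk difference = 0.087598
1 / 0.087598 = 11.416 → round up → 12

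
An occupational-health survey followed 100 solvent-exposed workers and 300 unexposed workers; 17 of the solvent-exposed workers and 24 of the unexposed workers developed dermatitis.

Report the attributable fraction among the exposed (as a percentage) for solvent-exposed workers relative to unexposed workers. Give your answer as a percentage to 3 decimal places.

risk, solvent-exposed workers = 17/100 = 0.1700
risk, unexposed workers = 24/300 = 0.0800
AR% = (0.1700 − 0.0800) / 0.1700 = 0.5294 → 52.941%

AR% = 52.941%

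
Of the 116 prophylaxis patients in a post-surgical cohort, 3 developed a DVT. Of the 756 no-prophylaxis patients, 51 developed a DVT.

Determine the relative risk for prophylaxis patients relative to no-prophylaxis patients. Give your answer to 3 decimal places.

risk, prophylaxis patients = 3/116 = 0.02586
risk, no-prophylaxis patients = 51/756 = 0.06746
RR = 0.02586 / 0.06746 = 0.383

RR = 0.383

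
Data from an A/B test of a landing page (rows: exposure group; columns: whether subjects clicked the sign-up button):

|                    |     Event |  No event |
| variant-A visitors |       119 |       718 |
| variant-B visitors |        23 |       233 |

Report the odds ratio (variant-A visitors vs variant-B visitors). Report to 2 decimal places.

OR = (119 × 233) / (718 × 23) = 27727/16514 ≈ 1.68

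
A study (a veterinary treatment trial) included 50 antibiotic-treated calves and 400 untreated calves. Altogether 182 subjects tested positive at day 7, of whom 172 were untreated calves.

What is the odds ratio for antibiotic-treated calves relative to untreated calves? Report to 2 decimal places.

antibiotic-treated calves with the outcome: 182 − 172 = 10
antibiotic-treated calves without the outcome: 50 − 10 = 40
untreated calves without the outcome: 400 − 172 = 228
odds, antibiotic-treated calves = 10/40 = 0.2500
odds, untreated calves = 172/228 = 0.7544
OR = 0.2500 / 0.7544 = 0.33

0.33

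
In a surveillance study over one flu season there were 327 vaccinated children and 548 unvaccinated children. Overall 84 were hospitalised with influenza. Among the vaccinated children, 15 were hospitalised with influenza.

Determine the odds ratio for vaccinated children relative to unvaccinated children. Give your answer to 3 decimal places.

vaccinated children without the outcome: 327 − 15 = 312
unvaccinated children with the outcome: 84 − 15 = 69
unvaccinated children without the outcome: 548 − 69 = 479
OR = (15 × 479) / (312 × 69) = 7185/21528 ≈ 0.334

OR: 0.334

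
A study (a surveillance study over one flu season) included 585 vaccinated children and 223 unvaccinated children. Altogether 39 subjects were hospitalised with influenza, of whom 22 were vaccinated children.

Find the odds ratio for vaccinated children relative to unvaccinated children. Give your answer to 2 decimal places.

OR = 0.47

vaccinated children without the outcome: 585 − 22 = 563
unvaccinated children with the outcome: 39 − 22 = 17
unvaccinated children without the outcome: 223 − 17 = 206
odds, vaccinated children = 22/563 = 0.03908
odds, unvaccinated children = 17/206 = 0.08252
OR = 0.03908 / 0.08252 = 0.47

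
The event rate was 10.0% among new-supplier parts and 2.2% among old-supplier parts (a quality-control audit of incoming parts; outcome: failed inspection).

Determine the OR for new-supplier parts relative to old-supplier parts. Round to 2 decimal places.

4.94

odds, new-supplier parts = 0.10000/0.90000 = 0.11111
odds, old-supplier parts = 0.02200/0.97800 = 0.02249
OR = 0.11111 / 0.02249 = 4.94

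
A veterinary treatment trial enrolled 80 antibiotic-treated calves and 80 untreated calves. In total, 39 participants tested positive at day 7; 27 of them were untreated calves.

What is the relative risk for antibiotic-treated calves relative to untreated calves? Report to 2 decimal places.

0.44

antibiotic-treated calves with the outcome: 39 − 27 = 12
antibiotic-treated calves without the outcome: 80 − 12 = 68
untreated calves without the outcome: 80 − 27 = 53
risk, antibiotic-treated calves = 12/80 = 0.1500
risk, untreated calves = 27/80 = 0.3375
RR = 0.1500 / 0.3375 = 0.44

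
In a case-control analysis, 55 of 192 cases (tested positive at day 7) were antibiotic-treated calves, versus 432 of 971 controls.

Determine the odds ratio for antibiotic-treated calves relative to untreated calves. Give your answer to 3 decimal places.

OR = 0.501

odds, antibiotic-treated calves = 55/432 = 0.1273
odds, untreated calves = 137/539 = 0.2542
OR = 0.1273 / 0.2542 = 0.501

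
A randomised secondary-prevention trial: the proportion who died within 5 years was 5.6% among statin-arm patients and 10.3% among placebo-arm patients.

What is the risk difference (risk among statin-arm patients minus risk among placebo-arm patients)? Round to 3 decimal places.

risk difference = 0.0560 − 0.1030 = -0.047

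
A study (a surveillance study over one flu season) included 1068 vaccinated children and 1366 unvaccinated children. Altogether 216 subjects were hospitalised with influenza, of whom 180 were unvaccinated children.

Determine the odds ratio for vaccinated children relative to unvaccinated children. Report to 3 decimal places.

0.230

vaccinated children with the outcome: 216 − 180 = 36
vaccinated children without the outcome: 1068 − 36 = 1032
unvaccinated children without the outcome: 1366 − 180 = 1186
odds, vaccinated children = 36/1032 = 0.03488
odds, unvaccinated children = 180/1186 = 0.15177
OR = 0.03488 / 0.15177 = 0.230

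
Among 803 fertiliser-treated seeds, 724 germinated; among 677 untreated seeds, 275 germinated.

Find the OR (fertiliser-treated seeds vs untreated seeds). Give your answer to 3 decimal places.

OR = (724 × 402) / (79 × 275) = 291048/21725 ≈ 13.397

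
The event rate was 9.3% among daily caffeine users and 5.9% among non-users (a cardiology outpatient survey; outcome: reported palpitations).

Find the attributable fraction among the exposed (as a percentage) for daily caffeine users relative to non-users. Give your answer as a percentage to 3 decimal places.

AR% = (0.0930 − 0.0590) / 0.0930 = 0.3656 → 36.559%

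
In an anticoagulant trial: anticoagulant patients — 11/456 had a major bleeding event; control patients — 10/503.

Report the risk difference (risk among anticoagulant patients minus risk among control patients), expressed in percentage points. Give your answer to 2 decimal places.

RD ≈ 0.42

risk, anticoagulant patients = 11/456 = 0.02412
risk, control patients = 10/503 = 0.01988
risk difference = 0.02412 − 0.01988 = 0.00424 → 0.42 percentage points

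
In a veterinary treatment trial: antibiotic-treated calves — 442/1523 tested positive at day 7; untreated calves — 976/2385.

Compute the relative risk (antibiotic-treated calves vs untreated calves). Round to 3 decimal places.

risk, antibiotic-treated calves = 442/1523 = 0.2902
risk, untreated calves = 976/2385 = 0.4092
RR = 0.2902 / 0.4092 = 0.709

RR: 0.709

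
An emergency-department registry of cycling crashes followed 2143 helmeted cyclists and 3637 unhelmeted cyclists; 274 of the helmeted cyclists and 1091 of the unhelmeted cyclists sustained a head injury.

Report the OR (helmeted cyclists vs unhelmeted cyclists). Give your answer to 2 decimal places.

0.34

odds, helmeted cyclists = 274/1869 = 0.1466
odds, unhelmeted cyclists = 1091/2546 = 0.4285
OR = 0.1466 / 0.4285 = 0.34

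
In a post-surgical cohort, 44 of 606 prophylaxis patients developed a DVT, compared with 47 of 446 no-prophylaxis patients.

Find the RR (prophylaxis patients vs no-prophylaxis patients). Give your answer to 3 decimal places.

0.689

risk, prophylaxis patients = 44/606 = 0.0726
risk, no-prophylaxis patients = 47/446 = 0.1054
RR = 0.0726 / 0.1054 = 0.689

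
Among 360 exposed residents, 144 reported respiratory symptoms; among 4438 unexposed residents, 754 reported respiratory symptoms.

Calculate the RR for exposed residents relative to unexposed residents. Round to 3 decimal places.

risk, exposed residents = 144/360 = 0.4000
risk, unexposed residents = 754/4438 = 0.1699
RR = 0.4000 / 0.1699 = 2.354

RR = 2.354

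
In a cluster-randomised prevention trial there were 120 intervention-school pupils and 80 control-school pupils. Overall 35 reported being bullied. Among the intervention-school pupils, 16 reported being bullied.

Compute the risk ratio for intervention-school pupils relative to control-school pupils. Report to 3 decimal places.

RR ≈ 0.561

intervention-school pupils without the outcome: 120 − 16 = 104
control-school pupils with the outcome: 35 − 16 = 19
control-school pupils without the outcome: 80 − 19 = 61
risk, intervention-school pupils = 16/120 = 0.1333
risk, control-school pupils = 19/80 = 0.2375
RR = 0.1333 / 0.2375 = 0.561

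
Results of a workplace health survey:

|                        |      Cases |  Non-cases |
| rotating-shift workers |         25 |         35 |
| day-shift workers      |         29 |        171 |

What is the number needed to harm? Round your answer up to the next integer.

risk, rotating-shift workers = 25/60 = 0.416667
risk, day-shift workers = 29/200 = 0.145000
absolute risk difference = 0.271667
1 / 0.271667 = 3.681 → round up → 4

4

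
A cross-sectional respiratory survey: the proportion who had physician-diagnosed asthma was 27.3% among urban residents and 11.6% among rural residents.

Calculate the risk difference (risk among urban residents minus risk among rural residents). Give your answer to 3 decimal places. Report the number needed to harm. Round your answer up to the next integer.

RD = 0.157; NNH = 7

risk difference = 0.2730 − 0.1160 = 0.157
absolute risk difference = 0.157000
1 / 0.157000 = 6.369 → round up → 7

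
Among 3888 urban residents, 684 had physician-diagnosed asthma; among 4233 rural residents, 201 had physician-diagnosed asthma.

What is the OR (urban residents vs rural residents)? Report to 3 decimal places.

OR = (684 × 4032) / (3204 × 201) = 2757888/644004 ≈ 4.282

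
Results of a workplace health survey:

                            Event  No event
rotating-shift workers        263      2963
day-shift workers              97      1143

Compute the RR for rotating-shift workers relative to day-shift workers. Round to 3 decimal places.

RR = 1.042

risk, rotating-shift workers = 263/3226 = 0.0815
risk, day-shift workers = 97/1240 = 0.0782
RR = 0.0815 / 0.0782 = 1.042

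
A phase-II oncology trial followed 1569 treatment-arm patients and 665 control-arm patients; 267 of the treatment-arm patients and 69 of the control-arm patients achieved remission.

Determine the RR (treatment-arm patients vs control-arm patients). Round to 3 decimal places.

risk, treatment-arm patients = 267/1569 = 0.1702
risk, control-arm patients = 69/665 = 0.1038
RR = 0.1702 / 0.1038 = 1.640

RR: 1.640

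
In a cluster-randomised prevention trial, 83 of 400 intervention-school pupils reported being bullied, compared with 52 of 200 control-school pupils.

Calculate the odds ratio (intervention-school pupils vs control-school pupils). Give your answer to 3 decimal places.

OR = (83 × 148) / (317 × 52) = 12284/16484 ≈ 0.745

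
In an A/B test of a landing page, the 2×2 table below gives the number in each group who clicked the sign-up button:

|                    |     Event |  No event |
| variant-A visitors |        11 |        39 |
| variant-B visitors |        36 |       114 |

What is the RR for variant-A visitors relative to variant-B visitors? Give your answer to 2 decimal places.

RR ≈ 0.92

risk, variant-A visitors = 11/50 = 0.2200
risk, variant-B visitors = 36/150 = 0.2400
RR = 0.2200 / 0.2400 = 0.92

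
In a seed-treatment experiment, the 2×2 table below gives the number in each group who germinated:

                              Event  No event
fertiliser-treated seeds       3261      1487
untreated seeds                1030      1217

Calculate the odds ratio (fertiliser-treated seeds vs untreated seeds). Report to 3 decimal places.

odds, fertiliser-treated seeds = 3261/1487 = 2.1930
odds, untreated seeds = 1030/1217 = 0.8463
OR = 2.1930 / 0.8463 = 2.591

OR: 2.591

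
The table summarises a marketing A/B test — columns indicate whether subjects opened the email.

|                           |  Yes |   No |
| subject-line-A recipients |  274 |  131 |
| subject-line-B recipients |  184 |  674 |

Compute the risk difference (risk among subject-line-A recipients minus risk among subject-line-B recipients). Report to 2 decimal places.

RD ≈ 0.46

risk, subject-line-A recipients = 274/405 = 0.6765
risk, subject-line-B recipients = 184/858 = 0.2145
risk difference = 0.6765 − 0.2145 = 0.46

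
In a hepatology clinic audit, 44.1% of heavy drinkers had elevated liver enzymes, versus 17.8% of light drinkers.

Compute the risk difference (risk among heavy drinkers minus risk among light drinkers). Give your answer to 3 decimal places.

risk difference = 0.4410 − 0.1780 = 0.263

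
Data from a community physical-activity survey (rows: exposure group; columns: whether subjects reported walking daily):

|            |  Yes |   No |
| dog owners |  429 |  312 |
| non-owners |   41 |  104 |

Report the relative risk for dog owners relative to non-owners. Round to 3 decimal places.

risk, dog owners = 429/741 = 0.5789
risk, non-owners = 41/145 = 0.2828
RR = 0.5789 / 0.2828 = 2.047

RR: 2.047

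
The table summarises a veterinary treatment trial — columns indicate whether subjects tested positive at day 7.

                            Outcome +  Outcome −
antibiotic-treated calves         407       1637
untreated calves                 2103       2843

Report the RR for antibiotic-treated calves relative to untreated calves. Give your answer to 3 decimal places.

RR: 0.468

risk, antibiotic-treated calves = 407/2044 = 0.1991
risk, untreated calves = 2103/4946 = 0.4252
RR = 0.1991 / 0.4252 = 0.468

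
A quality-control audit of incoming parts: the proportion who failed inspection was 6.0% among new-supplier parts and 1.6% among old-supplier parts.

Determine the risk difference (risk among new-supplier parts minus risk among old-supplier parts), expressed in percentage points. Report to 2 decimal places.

RD ≈ 4.40

risk difference = 0.06000 − 0.01600 = 0.04400 → 4.40 percentage points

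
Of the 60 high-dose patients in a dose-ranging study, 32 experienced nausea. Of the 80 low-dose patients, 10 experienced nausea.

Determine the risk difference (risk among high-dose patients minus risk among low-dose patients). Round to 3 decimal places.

RD = 0.408

risk, high-dose patients = 32/60 = 0.5333
risk, low-dose patients = 10/80 = 0.1250
risk difference = 0.5333 − 0.1250 = 0.408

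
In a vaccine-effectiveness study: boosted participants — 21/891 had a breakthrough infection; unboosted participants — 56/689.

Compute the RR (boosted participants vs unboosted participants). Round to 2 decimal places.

risk, boosted participants = 21/891 = 0.02357
risk, unboosted participants = 56/689 = 0.08128
RR = 0.02357 / 0.08128 = 0.29

0.29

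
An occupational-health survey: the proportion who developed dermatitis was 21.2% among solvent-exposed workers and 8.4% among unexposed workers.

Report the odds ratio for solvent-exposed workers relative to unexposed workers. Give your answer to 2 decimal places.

odds, solvent-exposed workers = 0.2120/0.7880 = 0.2690
odds, unexposed workers = 0.0840/0.9160 = 0.0917
OR = 0.2690 / 0.0917 = 2.93

OR = 2.93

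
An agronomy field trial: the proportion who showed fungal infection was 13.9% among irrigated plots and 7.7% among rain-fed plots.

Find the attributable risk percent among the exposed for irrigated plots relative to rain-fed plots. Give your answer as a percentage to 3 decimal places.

AR% = (0.1390 − 0.0770) / 0.1390 = 0.4460 → 44.604%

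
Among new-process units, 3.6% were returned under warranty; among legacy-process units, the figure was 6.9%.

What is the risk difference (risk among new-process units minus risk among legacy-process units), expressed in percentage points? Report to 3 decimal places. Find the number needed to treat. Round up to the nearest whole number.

RD = -3.300; NNT = 31

risk difference = 0.03600 − 0.06900 = -0.03300 → -3.300 percentage points
absolute risk difference = 0.033000
1 / 0.033000 = 30.303 → round up → 31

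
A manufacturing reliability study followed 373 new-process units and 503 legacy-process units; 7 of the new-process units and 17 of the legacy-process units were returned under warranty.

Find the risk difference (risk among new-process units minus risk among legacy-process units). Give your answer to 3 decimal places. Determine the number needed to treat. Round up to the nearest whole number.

RD = -0.015; NNT = 67

risk, new-process units = 7/373 = 0.01877
risk, legacy-process units = 17/503 = 0.03380
risk difference = 0.01877 − 0.03380 = -0.015
absolute risk difference = 0.015030
1 / 0.015030 = 66.534 → round up → 67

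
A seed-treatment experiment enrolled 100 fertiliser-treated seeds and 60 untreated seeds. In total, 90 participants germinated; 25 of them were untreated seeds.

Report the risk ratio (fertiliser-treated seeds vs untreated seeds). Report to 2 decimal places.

fertiliser-treated seeds with the outcome: 90 − 25 = 65
fertiliser-treated seeds without the outcome: 100 − 65 = 35
untreated seeds without the outcome: 60 − 25 = 35
risk, fertiliser-treated seeds = 65/100 = 0.6500
risk, untreated seeds = 25/60 = 0.4167
RR = 0.6500 / 0.4167 = 1.56

1.56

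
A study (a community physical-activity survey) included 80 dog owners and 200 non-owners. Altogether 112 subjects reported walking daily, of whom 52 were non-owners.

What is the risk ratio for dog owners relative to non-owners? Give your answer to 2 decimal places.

dog owners with the outcome: 112 − 52 = 60
dog owners without the outcome: 80 − 60 = 20
non-owners without the outcome: 200 − 52 = 148
risk, dog owners = 60/80 = 0.7500
risk, non-owners = 52/200 = 0.2600
RR = 0.7500 / 0.2600 = 2.88

2.88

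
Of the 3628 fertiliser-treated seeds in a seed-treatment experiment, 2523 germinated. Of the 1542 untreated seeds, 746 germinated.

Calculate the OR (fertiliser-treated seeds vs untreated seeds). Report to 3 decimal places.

OR = (2523 × 796) / (1105 × 746) = 2008308/824330 ≈ 2.436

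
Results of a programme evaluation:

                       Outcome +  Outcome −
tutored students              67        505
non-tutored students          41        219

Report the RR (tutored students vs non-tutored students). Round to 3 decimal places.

risk, tutored students = 67/572 = 0.1171
risk, non-tutored students = 41/260 = 0.1577
RR = 0.1171 / 0.1577 = 0.743

RR = 0.743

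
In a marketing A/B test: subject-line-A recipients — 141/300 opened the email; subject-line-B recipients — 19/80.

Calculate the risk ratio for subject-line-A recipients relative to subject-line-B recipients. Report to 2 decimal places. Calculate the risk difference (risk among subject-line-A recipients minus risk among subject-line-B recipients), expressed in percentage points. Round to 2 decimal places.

risk, subject-line-A recipients = 141/300 = 0.4700
risk, subject-line-B recipients = 19/80 = 0.2375
RR = 0.4700 / 0.2375 = 1.98
risk difference = 0.4700 − 0.2375 = 0.2325 → 23.25 percentage points

RR = 1.98; RD = 23.25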